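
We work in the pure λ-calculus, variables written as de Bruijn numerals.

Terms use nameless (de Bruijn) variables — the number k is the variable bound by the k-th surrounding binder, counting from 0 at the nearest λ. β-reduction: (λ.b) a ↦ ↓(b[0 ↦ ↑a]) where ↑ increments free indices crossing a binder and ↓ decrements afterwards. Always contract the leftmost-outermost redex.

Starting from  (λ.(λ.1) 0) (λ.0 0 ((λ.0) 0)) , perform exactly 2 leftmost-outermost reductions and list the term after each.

  start: (λ.(λ.1) 0) (λ.0 0 ((λ.0) 0))
  [1] (λ.λ.0 0 ((λ.0) 0)) (λ.0 0 ((λ.0) 0))
  [2] λ.0 0 ((λ.0) 0)

Answer: after 2 steps: λ.0 0 ((λ.0) 0)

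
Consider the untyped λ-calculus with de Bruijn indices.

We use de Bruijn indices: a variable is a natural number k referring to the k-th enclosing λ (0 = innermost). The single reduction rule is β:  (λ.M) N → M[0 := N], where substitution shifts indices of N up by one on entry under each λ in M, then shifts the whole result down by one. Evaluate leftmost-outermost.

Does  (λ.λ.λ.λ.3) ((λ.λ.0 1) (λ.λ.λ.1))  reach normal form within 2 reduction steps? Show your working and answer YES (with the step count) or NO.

  start: (λ.λ.λ.λ.3) ((λ.λ.0 1) (λ.λ.λ.1))
  step 1: λ.λ.λ.(λ.λ.0 1) (λ.λ.λ.1)
  step 2: λ.λ.λ.λ.0 (λ.λ.λ.1)

Answer: YES — reaches normal form λ.λ.λ.λ.0 (λ.λ.λ.1) in 2 ≤ 2 steps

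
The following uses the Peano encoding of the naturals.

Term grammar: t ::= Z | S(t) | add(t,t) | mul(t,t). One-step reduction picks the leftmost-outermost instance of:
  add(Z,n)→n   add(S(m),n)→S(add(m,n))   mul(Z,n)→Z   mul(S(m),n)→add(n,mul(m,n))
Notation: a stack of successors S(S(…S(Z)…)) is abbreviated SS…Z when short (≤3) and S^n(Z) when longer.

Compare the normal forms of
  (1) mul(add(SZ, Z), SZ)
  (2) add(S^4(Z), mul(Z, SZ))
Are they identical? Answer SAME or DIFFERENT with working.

Term A:
  start: mul(add(SZ, Z), SZ)
  step 1: mul(S(add(Z, Z)), SZ)
  step 2: add(SZ, mul(add(Z, Z), SZ))
  step 3: S(add(Z, mul(add(Z, Z), SZ)))
  step 4: S(mul(add(Z, Z), SZ))
  step 5: S(mul(Z, SZ))
  step 6: SZ

Term B:
  start: add(S^4(Z), mul(Z, SZ))
  step 1: S(add(SSSZ, mul(Z, SZ)))
  step 2: S(S(add(SSZ, mul(Z, SZ))))
  step 3: S(S(S(add(SZ, mul(Z, SZ)))))
  step 4: S(S(S(S(add(Z, mul(Z, SZ))))))
  step 5: S(S(S(S(mul(Z, SZ)))))
  step 6: S^4(Z)

Answer: DIFFERENT — A ⇓ SZ, B ⇓ S^4(Z)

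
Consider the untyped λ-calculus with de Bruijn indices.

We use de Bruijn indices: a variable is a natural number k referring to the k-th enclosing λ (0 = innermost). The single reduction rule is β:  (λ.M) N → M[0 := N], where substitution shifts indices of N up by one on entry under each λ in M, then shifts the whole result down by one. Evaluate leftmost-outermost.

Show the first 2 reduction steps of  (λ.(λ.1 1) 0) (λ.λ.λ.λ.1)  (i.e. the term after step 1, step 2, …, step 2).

Answer: after 2 steps: (λ.λ.λ.λ.1) (λ.λ.λ.λ.1)

Derivation:
  start: (λ.(λ.1 1) 0) (λ.λ.λ.λ.1)
  →1  (λ.(λ.λ.λ.λ.1) (λ.λ.λ.λ.1)) (λ.λ.λ.λ.1)
  →2  (λ.λ.λ.λ.1) (λ.λ.λ.λ.1)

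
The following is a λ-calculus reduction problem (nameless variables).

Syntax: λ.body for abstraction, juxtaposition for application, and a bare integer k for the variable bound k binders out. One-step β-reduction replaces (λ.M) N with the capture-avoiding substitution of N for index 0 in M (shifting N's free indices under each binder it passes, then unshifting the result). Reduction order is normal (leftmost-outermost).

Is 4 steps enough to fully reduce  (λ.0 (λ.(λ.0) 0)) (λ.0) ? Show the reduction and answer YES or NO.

Answer: YES — reaches normal form λ.0 in 3 ≤ 4 steps

Reduction:
  start: (λ.0 (λ.(λ.0) 0)) (λ.0)
  step 1: (λ.0) (λ.(λ.0) 0)
  step 2: λ.(λ.0) 0
  step 3: λ.0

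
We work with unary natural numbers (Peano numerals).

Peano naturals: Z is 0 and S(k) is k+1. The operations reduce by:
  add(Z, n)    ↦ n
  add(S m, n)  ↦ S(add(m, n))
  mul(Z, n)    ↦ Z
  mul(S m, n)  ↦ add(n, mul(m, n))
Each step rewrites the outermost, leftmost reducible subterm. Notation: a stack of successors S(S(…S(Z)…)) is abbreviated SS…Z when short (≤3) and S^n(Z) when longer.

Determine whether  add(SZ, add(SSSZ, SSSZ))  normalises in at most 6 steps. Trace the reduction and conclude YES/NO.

Answer: YES — reaches normal form S^7(Z) in 6 ≤ 6 steps

Reduction:
  start: add(SZ, add(SSSZ, SSSZ))
  [1] S(add(Z, add(SSSZ, SSSZ)))
  [2] S(add(SSSZ, SSSZ))
  [3] S(S(add(SSZ, SSSZ)))
  [4] S(S(S(add(SZ, SSSZ))))
  [5] S(S(S(S(add(Z, SSSZ)))))
  [6] S^7(Z)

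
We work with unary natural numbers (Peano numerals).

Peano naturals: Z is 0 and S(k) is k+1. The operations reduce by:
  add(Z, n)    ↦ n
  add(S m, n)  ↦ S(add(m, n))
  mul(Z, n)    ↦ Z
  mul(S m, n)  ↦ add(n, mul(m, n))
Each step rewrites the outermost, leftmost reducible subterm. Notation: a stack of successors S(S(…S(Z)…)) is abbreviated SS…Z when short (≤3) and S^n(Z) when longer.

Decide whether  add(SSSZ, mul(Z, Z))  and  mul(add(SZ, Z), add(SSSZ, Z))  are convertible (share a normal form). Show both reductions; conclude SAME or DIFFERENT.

Term A:
  start: add(SSSZ, mul(Z, Z))
  →1  S(add(SSZ, mul(Z, Z)))
  →2  S(S(add(SZ, mul(Z, Z))))
  →3  S(S(S(add(Z, mul(Z, Z)))))
  →4  S(S(S(mul(Z, Z))))
  →5  SSSZ

Term B:
  start: mul(add(SZ, Z), add(SSSZ, Z))
  →1  mul(S(add(Z, Z)), add(SSSZ, Z))
  →2  add(add(SSSZ, Z), mul(add(Z, Z), add(SSSZ, Z)))
  →3  add(S(add(SSZ, Z)), mul(add(Z, Z), add(SSSZ, Z)))
  →4  S(add(add(SSZ, Z), mul(add(Z, Z), add(SSSZ, Z))))
  →5  S(add(S(add(SZ, Z)), mul(add(Z, Z), add(SSSZ, Z))))
  →6  S(S(add(add(SZ, Z), mul(add(Z, Z), add(SSSZ, Z)))))
  →7  S(S(add(S(add(Z, Z)), mul(add(Z, Z), add(SSSZ, Z)))))
  →8  S(S(S(add(add(Z, Z), mul(add(Z, Z), add(SSSZ, Z))))))
  →9  S(S(S(add(Z, mul(add(Z, Z), add(SSSZ, Z))))))
  →10  S(S(S(mul(add(Z, Z), add(SSSZ, Z)))))
  →11  S(S(S(mul(Z, add(SSSZ, Z)))))
  →12  SSSZ

Answer: SAME — A ⇓ SSSZ, B ⇓ SSSZ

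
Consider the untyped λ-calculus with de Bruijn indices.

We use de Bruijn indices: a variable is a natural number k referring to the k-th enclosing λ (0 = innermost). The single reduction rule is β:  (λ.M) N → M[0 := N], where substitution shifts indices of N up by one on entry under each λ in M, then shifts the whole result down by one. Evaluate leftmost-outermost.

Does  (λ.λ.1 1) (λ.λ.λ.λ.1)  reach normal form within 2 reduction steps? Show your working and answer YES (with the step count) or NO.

  start: (λ.λ.1 1) (λ.λ.λ.λ.1)
  step 1: λ.(λ.λ.λ.λ.1) (λ.λ.λ.λ.1)
  step 2: λ.λ.λ.λ.1

Answer: YES — reaches normal form λ.λ.λ.λ.1 in 2 ≤ 2 steps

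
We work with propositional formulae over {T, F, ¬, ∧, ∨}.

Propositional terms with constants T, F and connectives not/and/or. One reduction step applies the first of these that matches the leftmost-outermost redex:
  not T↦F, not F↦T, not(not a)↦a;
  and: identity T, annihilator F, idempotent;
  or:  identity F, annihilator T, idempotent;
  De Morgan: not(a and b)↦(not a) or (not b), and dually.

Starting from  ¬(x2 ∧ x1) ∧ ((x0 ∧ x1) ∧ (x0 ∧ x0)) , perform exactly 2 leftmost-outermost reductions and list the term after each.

  start: ¬(x2 ∧ x1) ∧ ((x0 ∧ x1) ∧ (x0 ∧ x0))
  [1] (¬x2 ∨ ¬x1) ∧ ((x0 ∧ x1) ∧ (x0 ∧ x0))
  [2] (¬x2 ∨ ¬x1) ∧ ((x0 ∧ x1) ∧ x0)

Answer: after 2 steps: (¬x2 ∨ ¬x1) ∧ ((x0 ∧ x1) ∧ x0)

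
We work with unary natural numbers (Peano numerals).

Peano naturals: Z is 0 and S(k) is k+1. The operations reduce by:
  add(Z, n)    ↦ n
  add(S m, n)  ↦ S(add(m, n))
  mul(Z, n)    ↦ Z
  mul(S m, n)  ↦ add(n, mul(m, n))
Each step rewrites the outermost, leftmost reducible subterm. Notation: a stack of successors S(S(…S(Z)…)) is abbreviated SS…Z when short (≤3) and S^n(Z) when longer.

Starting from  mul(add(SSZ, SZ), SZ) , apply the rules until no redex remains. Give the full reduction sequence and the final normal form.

  start: mul(add(SSZ, SZ), SZ)
  →1  mul(S(add(SZ, SZ)), SZ)
  →2  add(SZ, mul(add(SZ, SZ), SZ))
  →3  S(add(Z, mul(add(SZ, SZ), SZ)))
  →4  S(mul(add(SZ, SZ), SZ))
  →5  S(mul(S(add(Z, SZ)), SZ))
  →6  S(add(SZ, mul(add(Z, SZ), SZ)))
  →7  S(S(add(Z, mul(add(Z, SZ), SZ))))
  →8  S(S(mul(add(Z, SZ), SZ)))
  →9  S(S(mul(SZ, SZ)))
  →10  S(S(add(SZ, mul(Z, SZ))))
  →11  S(S(S(add(Z, mul(Z, SZ)))))
  →12  S(S(S(mul(Z, SZ))))
  →13  SSSZ

Answer: normal form = SSSZ  (in 13 steps)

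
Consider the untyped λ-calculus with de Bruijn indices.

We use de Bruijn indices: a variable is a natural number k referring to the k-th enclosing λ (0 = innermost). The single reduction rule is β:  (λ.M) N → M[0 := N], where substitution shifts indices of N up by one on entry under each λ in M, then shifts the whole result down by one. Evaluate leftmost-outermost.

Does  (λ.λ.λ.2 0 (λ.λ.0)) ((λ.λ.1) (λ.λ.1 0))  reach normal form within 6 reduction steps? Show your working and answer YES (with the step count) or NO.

Answer: YES — reaches normal form λ.λ.λ.λ.0 in 5 ≤ 6 steps

Reduction:
  start: (λ.λ.λ.2 0 (λ.λ.0)) ((λ.λ.1) (λ.λ.1 0))
  step 1: λ.λ.(λ.λ.1) (λ.λ.1 0) 0 (λ.λ.0)
  step 2: λ.λ.(λ.λ.λ.1 0) 0 (λ.λ.0)
  step 3: λ.λ.(λ.λ.1 0) (λ.λ.0)
  step 4: λ.λ.λ.(λ.λ.0) 0
  step 5: λ.λ.λ.λ.0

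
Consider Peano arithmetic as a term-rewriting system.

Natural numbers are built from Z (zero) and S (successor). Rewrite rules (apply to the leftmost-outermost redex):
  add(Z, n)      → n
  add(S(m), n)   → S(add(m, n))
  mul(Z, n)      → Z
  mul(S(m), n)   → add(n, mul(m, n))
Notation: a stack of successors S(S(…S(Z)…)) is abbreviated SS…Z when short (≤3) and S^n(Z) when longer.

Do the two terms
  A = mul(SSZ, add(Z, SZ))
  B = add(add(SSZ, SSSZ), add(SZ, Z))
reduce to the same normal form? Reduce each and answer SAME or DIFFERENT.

Answer: DIFFERENT — A ⇓ SSZ, B ⇓ S^6(Z)

Derivation:
Term A:
  start: mul(SSZ, add(Z, SZ))
  [1] add(add(Z, SZ), mul(SZ, add(Z, SZ)))
  [2] add(SZ, mul(SZ, add(Z, SZ)))
  [3] S(add(Z, mul(SZ, add(Z, SZ))))
  [4] S(mul(SZ, add(Z, SZ)))
  [5] S(add(add(Z, SZ), mul(Z, add(Z, SZ))))
  [6] S(add(SZ, mul(Z, add(Z, SZ))))
  [7] S(S(add(Z, mul(Z, add(Z, SZ)))))
  [8] S(S(mul(Z, add(Z, SZ))))
  [9] SSZ

Term B:
  start: add(add(SSZ, SSSZ), add(SZ, Z))
  [1] add(S(add(SZ, SSSZ)), add(SZ, Z))
  [2] S(add(add(SZ, SSSZ), add(SZ, Z)))
  [3] S(add(S(add(Z, SSSZ)), add(SZ, Z)))
  [4] S(S(add(add(Z, SSSZ), add(SZ, Z))))
  [5] S(S(add(SSSZ, add(SZ, Z))))
  [6] S(S(S(add(SSZ, add(SZ, Z)))))
  [7] S(S(S(S(add(SZ, add(SZ, Z))))))
  [8] S(S(S(S(S(add(Z, add(SZ, Z)))))))
  [9] S(S(S(S(S(add(SZ, Z))))))
  [10] S(S(S(S(S(S(add(Z, Z)))))))
  [11] S^6(Z)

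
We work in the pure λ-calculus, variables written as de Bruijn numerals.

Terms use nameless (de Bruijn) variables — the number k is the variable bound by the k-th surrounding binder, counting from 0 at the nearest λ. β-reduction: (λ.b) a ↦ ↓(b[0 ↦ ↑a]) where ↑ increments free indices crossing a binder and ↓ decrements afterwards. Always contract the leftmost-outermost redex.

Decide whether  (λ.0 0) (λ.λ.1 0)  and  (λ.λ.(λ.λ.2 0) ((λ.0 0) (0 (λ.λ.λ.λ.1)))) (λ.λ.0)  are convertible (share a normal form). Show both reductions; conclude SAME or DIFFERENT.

Term A:
  start: (λ.0 0) (λ.λ.1 0)
  →1  (λ.λ.1 0) (λ.λ.1 0)
  →2  λ.(λ.λ.1 0) 0
  →3  λ.λ.1 0

Term B:
  start: (λ.λ.(λ.λ.2 0) ((λ.0 0) (0 (λ.λ.λ.λ.1)))) (λ.λ.0)
  →1  λ.(λ.λ.2 0) ((λ.0 0) (0 (λ.λ.λ.λ.1)))
  →2  λ.λ.1 0

Answer: SAME — A ⇓ λ.λ.1 0, B ⇓ λ.λ.1 0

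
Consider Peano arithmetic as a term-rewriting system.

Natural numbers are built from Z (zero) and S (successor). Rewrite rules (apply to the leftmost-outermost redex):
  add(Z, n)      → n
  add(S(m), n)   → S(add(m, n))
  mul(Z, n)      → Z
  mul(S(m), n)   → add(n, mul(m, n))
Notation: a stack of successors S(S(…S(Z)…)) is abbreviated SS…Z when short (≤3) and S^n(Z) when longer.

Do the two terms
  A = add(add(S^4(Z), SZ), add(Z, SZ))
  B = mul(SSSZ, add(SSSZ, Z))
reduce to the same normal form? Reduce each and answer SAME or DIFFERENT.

Answer: DIFFERENT — A ⇓ S^6(Z), B ⇓ S^9(Z)

Reduction:
Term A:
  start: add(add(S^4(Z), SZ), add(Z, SZ))
  [1] add(S(add(SSSZ, SZ)), add(Z, SZ))
  [2] S(add(add(SSSZ, SZ), add(Z, SZ)))
  [3] S(add(S(add(SSZ, SZ)), add(Z, SZ)))
  [4] S(S(add(add(SSZ, SZ), add(Z, SZ))))
  [5] S(S(add(S(add(SZ, SZ)), add(Z, SZ))))
  [6] S(S(S(add(add(SZ, SZ), add(Z, SZ)))))
  [7] S(S(S(add(S(add(Z, SZ)), add(Z, SZ)))))
  [8] S(S(S(S(add(add(Z, SZ), add(Z, SZ))))))
  [9] S(S(S(S(add(SZ, add(Z, SZ))))))
  [10] S(S(S(S(S(add(Z, add(Z, SZ)))))))
  [11] S(S(S(S(S(add(Z, SZ))))))
  [12] S^6(Z)

Term B:
  start: mul(SSSZ, add(SSSZ, Z))
  [1] add(add(SSSZ, Z), mul(SSZ, add(SSSZ, Z)))
  [2] add(S(add(SSZ, Z)), mul(SSZ, add(SSSZ, Z)))
  [3] S(add(add(SSZ, Z), mul(SSZ, add(SSSZ, Z))))
  [4] S(add(S(add(SZ, Z)), mul(SSZ, add(SSSZ, Z))))
  [5] S(S(add(add(SZ, Z), mul(SSZ, add(SSSZ, Z)))))
  [6] S(S(add(S(add(Z, Z)), mul(SSZ, add(SSSZ, Z)))))
  [7] S(S(S(add(add(Z, Z), mul(SSZ, add(SSSZ, Z))))))
  [8] S(S(S(add(Z, mul(SSZ, add(SSSZ, Z))))))
  [9] S(S(S(mul(SSZ, add(SSSZ, Z)))))
  [10] S(S(S(add(add(SSSZ, Z), mul(SZ, add(SSSZ, Z))))))
  [11] S(S(S(add(S(add(SSZ, Z)), mul(SZ, add(SSSZ, Z))))))
  [12] S(S(S(S(add(add(SSZ, Z), mul(SZ, add(SSSZ, Z)))))))
  [13] S(S(S(S(add(S(add(SZ, Z)), mul(SZ, add(SSSZ, Z)))))))
  [14] S(S(S(S(S(add(add(SZ, Z), mul(SZ, add(SSSZ, Z))))))))
  [15] S(S(S(S(S(add(S(add(Z, Z)), mul(SZ, add(SSSZ, Z))))))))
  [16] S(S(S(S(S(S(add(add(Z, Z), mul(SZ, add(SSSZ, Z)))))))))
  [17] S(S(S(S(S(S(add(Z, mul(SZ, add(SSSZ, Z)))))))))
  [18] S(S(S(S(S(S(mul(SZ, add(SSSZ, Z))))))))
  [19] S(S(S(S(S(S(add(add(SSSZ, Z), mul(Z, add(SSSZ, Z)))))))))
  [20] S(S(S(S(S(S(add(S(add(SSZ, Z)), mul(Z, add(SSSZ, Z)))))))))
  [21] S(S(S(S(S(S(S(add(add(SSZ, Z), mul(Z, add(SSSZ, Z))))))))))
  [22] S(S(S(S(S(S(S(add(S(add(SZ, Z)), mul(Z, add(SSSZ, Z))))))))))
  [23] S(S(S(S(S(S(S(S(add(add(SZ, Z), mul(Z, add(SSSZ, Z)))))))))))
  [24] S(S(S(S(S(S(S(S(add(S(add(Z, Z)), mul(Z, add(SSSZ, Z)))))))))))
  [25] S(S(S(S(S(S(S(S(S(add(add(Z, Z), mul(Z, add(SSSZ, Z))))))))))))
  [26] S(S(S(S(S(S(S(S(S(add(Z, mul(Z, add(SSSZ, Z))))))))))))
  [27] S(S(S(S(S(S(S(S(S(mul(Z, add(SSSZ, Z)))))))))))
  [28] S^9(Z)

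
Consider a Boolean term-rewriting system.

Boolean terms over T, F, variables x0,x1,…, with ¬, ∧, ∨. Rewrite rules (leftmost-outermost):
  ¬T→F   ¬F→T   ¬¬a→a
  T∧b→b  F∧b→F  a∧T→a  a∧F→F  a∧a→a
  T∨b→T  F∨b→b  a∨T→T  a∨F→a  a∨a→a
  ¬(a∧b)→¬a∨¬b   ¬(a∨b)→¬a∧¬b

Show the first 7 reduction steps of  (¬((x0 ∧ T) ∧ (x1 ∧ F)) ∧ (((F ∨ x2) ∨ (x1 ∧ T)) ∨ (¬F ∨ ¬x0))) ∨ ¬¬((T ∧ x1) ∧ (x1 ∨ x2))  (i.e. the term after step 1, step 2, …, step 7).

Answer: after 7 steps: ((¬x0 ∨ T) ∧ (((F ∨ x2) ∨ (x1 ∧ T)) ∨ (¬F ∨ ¬x0))) ∨ ¬¬((T ∧ x1) ∧ (x1 ∨ x2))

Derivation:
  start: (¬((x0 ∧ T) ∧ (x1 ∧ F)) ∧ (((F ∨ x2) ∨ (x1 ∧ T)) ∨ (¬F ∨ ¬x0))) ∨ ¬¬((T ∧ x1) ∧ (x1 ∨ x2))
  →1  ((¬(x0 ∧ T) ∨ ¬(x1 ∧ F)) ∧ (((F ∨ x2) ∨ (x1 ∧ T)) ∨ (¬F ∨ ¬x0))) ∨ ¬¬((T ∧ x1) ∧ (x1 ∨ x2))
  →2  (((¬x0 ∨ ¬T) ∨ ¬(x1 ∧ F)) ∧ (((F ∨ x2) ∨ (x1 ∧ T)) ∨ (¬F ∨ ¬x0))) ∨ ¬¬((T ∧ x1) ∧ (x1 ∨ x2))
  →3  (((¬x0 ∨ F) ∨ ¬(x1 ∧ F)) ∧ (((F ∨ x2) ∨ (x1 ∧ T)) ∨ (¬F ∨ ¬x0))) ∨ ¬¬((T ∧ x1) ∧ (x1 ∨ x2))
  →4  ((¬x0 ∨ ¬(x1 ∧ F)) ∧ (((F ∨ x2) ∨ (x1 ∧ T)) ∨ (¬F ∨ ¬x0))) ∨ ¬¬((T ∧ x1) ∧ (x1 ∨ x2))
  →5  ((¬x0 ∨ (¬x1 ∨ ¬F)) ∧ (((F ∨ x2) ∨ (x1 ∧ T)) ∨ (¬F ∨ ¬x0))) ∨ ¬¬((T ∧ x1) ∧ (x1 ∨ x2))
  →6  ((¬x0 ∨ (¬x1 ∨ T)) ∧ (((F ∨ x2) ∨ (x1 ∧ T)) ∨ (¬F ∨ ¬x0))) ∨ ¬¬((T ∧ x1) ∧ (x1 ∨ x2))
  →7  ((¬x0 ∨ T) ∧ (((F ∨ x2) ∨ (x1 ∧ T)) ∨ (¬F ∨ ¬x0))) ∨ ¬¬((T ∧ x1) ∧ (x1 ∨ x2))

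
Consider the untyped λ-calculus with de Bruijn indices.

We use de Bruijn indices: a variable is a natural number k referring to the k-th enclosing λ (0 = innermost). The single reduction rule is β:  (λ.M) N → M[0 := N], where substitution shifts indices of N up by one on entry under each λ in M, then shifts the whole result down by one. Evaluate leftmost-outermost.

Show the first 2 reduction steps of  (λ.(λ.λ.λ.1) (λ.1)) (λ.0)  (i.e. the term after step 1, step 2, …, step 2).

  start: (λ.(λ.λ.λ.1) (λ.1)) (λ.0)
  →1  (λ.λ.λ.1) (λ.λ.0)
  →2  λ.λ.1

Answer: after 2 steps: λ.λ.1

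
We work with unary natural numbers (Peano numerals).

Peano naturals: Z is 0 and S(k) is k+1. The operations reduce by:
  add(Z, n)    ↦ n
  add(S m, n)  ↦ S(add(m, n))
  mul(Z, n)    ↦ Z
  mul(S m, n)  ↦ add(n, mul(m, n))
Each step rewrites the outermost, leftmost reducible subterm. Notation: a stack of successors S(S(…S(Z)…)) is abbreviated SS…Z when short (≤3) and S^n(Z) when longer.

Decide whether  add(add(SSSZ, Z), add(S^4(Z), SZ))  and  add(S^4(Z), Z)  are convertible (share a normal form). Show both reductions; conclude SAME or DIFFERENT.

Term A:
  start: add(add(SSSZ, Z), add(S^4(Z), SZ))
  [1] add(S(add(SSZ, Z)), add(S^4(Z), SZ))
  [2] S(add(add(SSZ, Z), add(S^4(Z), SZ)))
  [3] S(add(S(add(SZ, Z)), add(S^4(Z), SZ)))
  [4] S(S(add(add(SZ, Z), add(S^4(Z), SZ))))
  [5] S(S(add(S(add(Z, Z)), add(S^4(Z), SZ))))
  [6] S(S(S(add(add(Z, Z), add(S^4(Z), SZ)))))
  [7] S(S(S(add(Z, add(S^4(Z), SZ)))))
  [8] S(S(S(add(S^4(Z), SZ))))
  [9] S(S(S(S(add(SSSZ, SZ)))))
  [10] S(S(S(S(S(add(SSZ, SZ))))))
  [11] S(S(S(S(S(S(add(SZ, SZ)))))))
  [12] S(S(S(S(S(S(S(add(Z, SZ))))))))
  [13] S^8(Z)

Term B:
  start: add(S^4(Z), Z)
  [1] S(add(SSSZ, Z))
  [2] S(S(add(SSZ, Z)))
  [3] S(S(S(add(SZ, Z))))
  [4] S(S(S(S(add(Z, Z)))))
  [5] S^4(Z)

Answer: DIFFERENT — A ⇓ S^8(Z), B ⇓ S^4(Z)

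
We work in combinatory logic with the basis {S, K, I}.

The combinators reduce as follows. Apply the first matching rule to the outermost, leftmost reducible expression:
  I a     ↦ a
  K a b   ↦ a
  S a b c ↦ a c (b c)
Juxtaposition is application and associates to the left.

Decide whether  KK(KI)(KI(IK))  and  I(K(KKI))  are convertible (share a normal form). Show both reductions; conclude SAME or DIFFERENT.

Term A:
  start: KK(KI)(KI(IK))
  step 1: K(KI(IK))
  step 2: KI

Term B:
  start: I(K(KKI))
  step 1: K(KKI)
  step 2: KK

Answer: DIFFERENT — A ⇓ KI, B ⇓ KK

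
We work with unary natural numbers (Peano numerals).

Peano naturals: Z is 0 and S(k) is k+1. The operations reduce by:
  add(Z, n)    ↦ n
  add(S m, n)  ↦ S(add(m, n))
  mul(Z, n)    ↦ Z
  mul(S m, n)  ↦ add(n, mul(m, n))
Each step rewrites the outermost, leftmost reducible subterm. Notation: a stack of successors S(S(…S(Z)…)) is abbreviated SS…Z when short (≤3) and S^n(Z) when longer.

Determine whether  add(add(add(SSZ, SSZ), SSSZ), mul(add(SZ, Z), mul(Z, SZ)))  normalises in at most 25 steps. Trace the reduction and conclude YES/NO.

Answer: YES — reaches normal form S^7(Z) in 22 ≤ 25 steps

Reduction:
  start: add(add(add(SSZ, SSZ), SSSZ), mul(add(SZ, Z), mul(Z, SZ)))
  →1  add(add(S(add(SZ, SSZ)), SSSZ), mul(add(SZ, Z), mul(Z, SZ)))
  →2  add(S(add(add(SZ, SSZ), SSSZ)), mul(add(SZ, Z), mul(Z, SZ)))
  →3  S(add(add(add(SZ, SSZ), SSSZ), mul(add(SZ, Z), mul(Z, SZ))))
  →4  S(add(add(S(add(Z, SSZ)), SSSZ), mul(add(SZ, Z), mul(Z, SZ))))
  →5  S(add(S(add(add(Z, SSZ), SSSZ)), mul(add(SZ, Z), mul(Z, SZ))))
  →6  S(S(add(add(add(Z, SSZ), SSSZ), mul(add(SZ, Z), mul(Z, SZ)))))
  →7  S(S(add(add(SSZ, SSSZ), mul(add(SZ, Z), mul(Z, SZ)))))
  →8  S(S(add(S(add(SZ, SSSZ)), mul(add(SZ, Z), mul(Z, SZ)))))
  →9  S(S(S(add(add(SZ, SSSZ), mul(add(SZ, Z), mul(Z, SZ))))))
  →10  S(S(S(add(S(add(Z, SSSZ)), mul(add(SZ, Z), mul(Z, SZ))))))
  →11  S(S(S(S(add(add(Z, SSSZ), mul(add(SZ, Z), mul(Z, SZ)))))))
  →12  S(S(S(S(add(SSSZ, mul(add(SZ, Z), mul(Z, SZ)))))))
  →13  S(S(S(S(S(add(SSZ, mul(add(SZ, Z), mul(Z, SZ))))))))
  →14  S(S(S(S(S(S(add(SZ, mul(add(SZ, Z), mul(Z, SZ)))))))))
  →15  S(S(S(S(S(S(S(add(Z, mul(add(SZ, Z), mul(Z, SZ))))))))))
  →16  S(S(S(S(S(S(S(mul(add(SZ, Z), mul(Z, SZ)))))))))
  →17  S(S(S(S(S(S(S(mul(S(add(Z, Z)), mul(Z, SZ)))))))))
  →18  S(S(S(S(S(S(S(add(mul(Z, SZ), mul(add(Z, Z), mul(Z, SZ))))))))))
  →19  S(S(S(S(S(S(S(add(Z, mul(add(Z, Z), mul(Z, SZ))))))))))
  →20  S(S(S(S(S(S(S(mul(add(Z, Z), mul(Z, SZ)))))))))
  →21  S(S(S(S(S(S(S(mul(Z, mul(Z, SZ)))))))))
  →22  S^7(Z)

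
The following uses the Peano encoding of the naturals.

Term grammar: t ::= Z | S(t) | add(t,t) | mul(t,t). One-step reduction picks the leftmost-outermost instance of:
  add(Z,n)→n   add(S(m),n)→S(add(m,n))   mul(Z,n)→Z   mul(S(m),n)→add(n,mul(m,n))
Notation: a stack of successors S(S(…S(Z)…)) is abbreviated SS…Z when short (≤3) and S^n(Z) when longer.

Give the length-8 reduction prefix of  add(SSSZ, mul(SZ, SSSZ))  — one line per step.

Answer: after 8 steps: S(S(S(S(S(S(add(Z, mul(Z, SSSZ))))))))

Reduction:
  start: add(SSSZ, mul(SZ, SSSZ))
  →1  S(add(SSZ, mul(SZ, SSSZ)))
  →2  S(S(add(SZ, mul(SZ, SSSZ))))
  →3  S(S(S(add(Z, mul(SZ, SSSZ)))))
  →4  S(S(S(mul(SZ, SSSZ))))
  →5  S(S(S(add(SSSZ, mul(Z, SSSZ)))))
  →6  S(S(S(S(add(SSZ, mul(Z, SSSZ))))))
  →7  S(S(S(S(S(add(SZ, mul(Z, SSSZ)))))))
  →8  S(S(S(S(S(S(add(Z, mul(Z, SSSZ))))))))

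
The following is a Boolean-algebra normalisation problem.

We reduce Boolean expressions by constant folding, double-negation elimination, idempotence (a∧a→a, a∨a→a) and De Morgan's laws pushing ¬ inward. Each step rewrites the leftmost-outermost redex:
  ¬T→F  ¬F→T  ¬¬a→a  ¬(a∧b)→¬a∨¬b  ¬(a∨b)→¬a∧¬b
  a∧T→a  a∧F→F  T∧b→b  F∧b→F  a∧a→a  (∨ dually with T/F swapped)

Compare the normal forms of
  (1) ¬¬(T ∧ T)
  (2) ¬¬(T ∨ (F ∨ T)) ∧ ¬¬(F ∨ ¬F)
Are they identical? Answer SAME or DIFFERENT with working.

Answer: SAME — A ⇓ T, B ⇓ T

Derivation:
Term A:
  start: ¬¬(T ∧ T)
  [1] T ∧ T
  [2] T

Term B:
  start: ¬¬(T ∨ (F ∨ T)) ∧ ¬¬(F ∨ ¬F)
  [1] (T ∨ (F ∨ T)) ∧ ¬¬(F ∨ ¬F)
  [2] T ∧ ¬¬(F ∨ ¬F)
  [3] ¬¬(F ∨ ¬F)
  [4] F ∨ ¬F
  [5] ¬F
  [6] T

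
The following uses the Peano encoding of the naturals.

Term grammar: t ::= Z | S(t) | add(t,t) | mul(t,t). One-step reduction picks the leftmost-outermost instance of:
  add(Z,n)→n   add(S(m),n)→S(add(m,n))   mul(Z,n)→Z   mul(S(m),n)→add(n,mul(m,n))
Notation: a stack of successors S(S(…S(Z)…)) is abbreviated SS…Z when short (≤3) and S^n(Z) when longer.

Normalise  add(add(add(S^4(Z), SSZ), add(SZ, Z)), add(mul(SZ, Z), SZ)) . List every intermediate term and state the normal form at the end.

Answer: normal form = S^8(Z)  (in 26 steps)

Reduction:
  start: add(add(add(S^4(Z), SSZ), add(SZ, Z)), add(mul(SZ, Z), SZ))
  →1  add(add(S(add(SSSZ, SSZ)), add(SZ, Z)), add(mul(SZ, Z), SZ))
  →2  add(S(add(add(SSSZ, SSZ), add(SZ, Z))), add(mul(SZ, Z), SZ))
  →3  S(add(add(add(SSSZ, SSZ), add(SZ, Z)), add(mul(SZ, Z), SZ)))
  →4  S(add(add(S(add(SSZ, SSZ)), add(SZ, Z)), add(mul(SZ, Z), SZ)))
  →5  S(add(S(add(add(SSZ, SSZ), add(SZ, Z))), add(mul(SZ, Z), SZ)))
  →6  S(S(add(add(add(SSZ, SSZ), add(SZ, Z)), add(mul(SZ, Z), SZ))))
  →7  S(S(add(add(S(add(SZ, SSZ)), add(SZ, Z)), add(mul(SZ, Z), SZ))))
  →8  S(S(add(S(add(add(SZ, SSZ), add(SZ, Z))), add(mul(SZ, Z), SZ))))
  →9  S(S(S(add(add(add(SZ, SSZ), add(SZ, Z)), add(mul(SZ, Z), SZ)))))
  →10  S(S(S(add(add(S(add(Z, SSZ)), add(SZ, Z)), add(mul(SZ, Z), SZ)))))
  →11  S(S(S(add(S(add(add(Z, SSZ), add(SZ, Z))), add(mul(SZ, Z), SZ)))))
  →12  S(S(S(S(add(add(add(Z, SSZ), add(SZ, Z)), add(mul(SZ, Z), SZ))))))
  →13  S(S(S(S(add(add(SSZ, add(SZ, Z)), add(mul(SZ, Z), SZ))))))
  →14  S(S(S(S(add(S(add(SZ, add(SZ, Z))), add(mul(SZ, Z), SZ))))))
  →15  S(S(S(S(S(add(add(SZ, add(SZ, Z)), add(mul(SZ, Z), SZ)))))))
  →16  S(S(S(S(S(add(S(add(Z, add(SZ, Z))), add(mul(SZ, Z), SZ)))))))
  →17  S(S(S(S(S(S(add(add(Z, add(SZ, Z)), add(mul(SZ, Z), SZ))))))))
  →18  S(S(S(S(S(S(add(add(SZ, Z), add(mul(SZ, Z), SZ))))))))
  →19  S(S(S(S(S(S(add(S(add(Z, Z)), add(mul(SZ, Z), SZ))))))))
  →20  S(S(S(S(S(S(S(add(add(Z, Z), add(mul(SZ, Z), SZ)))))))))
  →21  S(S(S(S(S(S(S(add(Z, add(mul(SZ, Z), SZ)))))))))
  →22  S(S(S(S(S(S(S(add(mul(SZ, Z), SZ))))))))
  →23  S(S(S(S(S(S(S(add(add(Z, mul(Z, Z)), SZ))))))))
  →24  S(S(S(S(S(S(S(add(mul(Z, Z), SZ))))))))
  →25  S(S(S(S(S(S(S(add(Z, SZ))))))))
  →26  S^8(Z)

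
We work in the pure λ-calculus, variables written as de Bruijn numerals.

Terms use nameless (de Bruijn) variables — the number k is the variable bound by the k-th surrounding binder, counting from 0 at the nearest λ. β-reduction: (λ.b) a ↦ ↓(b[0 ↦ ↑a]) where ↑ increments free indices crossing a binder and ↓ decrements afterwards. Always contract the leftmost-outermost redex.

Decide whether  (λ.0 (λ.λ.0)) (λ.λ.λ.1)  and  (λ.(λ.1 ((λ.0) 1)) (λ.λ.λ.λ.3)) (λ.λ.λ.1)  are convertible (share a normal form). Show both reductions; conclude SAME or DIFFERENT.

Answer: SAME — A ⇓ λ.λ.1, B ⇓ λ.λ.1

Derivation:
Term A:
  start: (λ.0 (λ.λ.0)) (λ.λ.λ.1)
  [1] (λ.λ.λ.1) (λ.λ.0)
  [2] λ.λ.1

Term B:
  start: (λ.(λ.1 ((λ.0) 1)) (λ.λ.λ.λ.3)) (λ.λ.λ.1)
  [1] (λ.(λ.λ.λ.1) ((λ.0) (λ.λ.λ.1))) (λ.λ.λ.λ.3)
  [2] (λ.λ.λ.1) ((λ.0) (λ.λ.λ.1))
  [3] λ.λ.1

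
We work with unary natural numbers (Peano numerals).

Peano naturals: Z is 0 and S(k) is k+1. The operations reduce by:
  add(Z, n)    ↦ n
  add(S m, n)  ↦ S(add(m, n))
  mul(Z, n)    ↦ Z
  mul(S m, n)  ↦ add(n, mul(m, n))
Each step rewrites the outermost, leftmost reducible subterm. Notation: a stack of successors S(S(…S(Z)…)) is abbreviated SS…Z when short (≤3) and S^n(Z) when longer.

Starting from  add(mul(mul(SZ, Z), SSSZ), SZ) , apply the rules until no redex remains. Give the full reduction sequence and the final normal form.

  start: add(mul(mul(SZ, Z), SSSZ), SZ)
  step 1: add(mul(add(Z, mul(Z, Z)), SSSZ), SZ)
  step 2: add(mul(mul(Z, Z), SSSZ), SZ)
  step 3: add(mul(Z, SSSZ), SZ)
  step 4: add(Z, SZ)
  step 5: SZ

Answer: normal form = SZ  (in 5 steps)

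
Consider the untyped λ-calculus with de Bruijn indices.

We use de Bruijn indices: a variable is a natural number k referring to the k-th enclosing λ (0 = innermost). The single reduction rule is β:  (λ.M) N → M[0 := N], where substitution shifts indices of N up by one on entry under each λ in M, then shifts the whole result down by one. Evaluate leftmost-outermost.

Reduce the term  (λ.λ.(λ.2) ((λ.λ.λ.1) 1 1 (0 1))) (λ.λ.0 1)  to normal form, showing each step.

Answer: normal form = λ.λ.λ.0 1  (in 2 steps)

Derivation:
  start: (λ.λ.(λ.2) ((λ.λ.λ.1) 1 1 (0 1))) (λ.λ.0 1)
  →1  λ.(λ.λ.λ.0 1) ((λ.λ.λ.1) (λ.λ.0 1) (λ.λ.0 1) (0 (λ.λ.0 1)))
  →2  λ.λ.λ.0 1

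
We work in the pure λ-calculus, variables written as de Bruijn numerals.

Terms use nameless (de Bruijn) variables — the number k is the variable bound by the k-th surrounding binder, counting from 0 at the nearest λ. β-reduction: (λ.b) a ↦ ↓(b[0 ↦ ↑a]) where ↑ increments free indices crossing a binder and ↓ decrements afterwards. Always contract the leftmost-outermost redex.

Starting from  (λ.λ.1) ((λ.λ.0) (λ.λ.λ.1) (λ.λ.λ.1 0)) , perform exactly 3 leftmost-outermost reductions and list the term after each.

  start: (λ.λ.1) ((λ.λ.0) (λ.λ.λ.1) (λ.λ.λ.1 0))
  step 1: λ.(λ.λ.0) (λ.λ.λ.1) (λ.λ.λ.1 0)
  step 2: λ.(λ.0) (λ.λ.λ.1 0)
  step 3: λ.λ.λ.λ.1 0

Answer: after 3 steps: λ.λ.λ.λ.1 0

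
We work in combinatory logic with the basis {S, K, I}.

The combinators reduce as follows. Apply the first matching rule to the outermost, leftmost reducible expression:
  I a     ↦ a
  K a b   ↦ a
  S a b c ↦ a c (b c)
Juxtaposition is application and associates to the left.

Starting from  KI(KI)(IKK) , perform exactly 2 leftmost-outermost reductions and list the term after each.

  start: KI(KI)(IKK)
  [1] I(IKK)
  [2] IKK

Answer: after 2 steps: IKK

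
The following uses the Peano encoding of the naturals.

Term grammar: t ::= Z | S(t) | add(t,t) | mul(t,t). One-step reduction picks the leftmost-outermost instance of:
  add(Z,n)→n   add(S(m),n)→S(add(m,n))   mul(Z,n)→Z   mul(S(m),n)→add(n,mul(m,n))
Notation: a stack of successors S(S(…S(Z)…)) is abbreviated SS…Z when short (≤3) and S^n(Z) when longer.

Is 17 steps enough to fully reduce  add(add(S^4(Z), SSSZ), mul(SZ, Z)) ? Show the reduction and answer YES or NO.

Answer: YES — reaches normal form S^7(Z) in 16 ≤ 17 steps

Reduction:
  start: add(add(S^4(Z), SSSZ), mul(SZ, Z))
  [1] add(S(add(SSSZ, SSSZ)), mul(SZ, Z))
  [2] S(add(add(SSSZ, SSSZ), mul(SZ, Z)))
  [3] S(add(S(add(SSZ, SSSZ)), mul(SZ, Z)))
  [4] S(S(add(add(SSZ, SSSZ), mul(SZ, Z))))
  [5] S(S(add(S(add(SZ, SSSZ)), mul(SZ, Z))))
  [6] S(S(S(add(add(SZ, SSSZ), mul(SZ, Z)))))
  [7] S(S(S(add(S(add(Z, SSSZ)), mul(SZ, Z)))))
  [8] S(S(S(S(add(add(Z, SSSZ), mul(SZ, Z))))))
  [9] S(S(S(S(add(SSSZ, mul(SZ, Z))))))
  [10] S(S(S(S(S(add(SSZ, mul(SZ, Z)))))))
  [11] S(S(S(S(S(S(add(SZ, mul(SZ, Z))))))))
  [12] S(S(S(S(S(S(S(add(Z, mul(SZ, Z)))))))))
  [13] S(S(S(S(S(S(S(mul(SZ, Z))))))))
  [14] S(S(S(S(S(S(S(add(Z, mul(Z, Z)))))))))
  [15] S(S(S(S(S(S(S(mul(Z, Z))))))))
  [16] S^7(Z)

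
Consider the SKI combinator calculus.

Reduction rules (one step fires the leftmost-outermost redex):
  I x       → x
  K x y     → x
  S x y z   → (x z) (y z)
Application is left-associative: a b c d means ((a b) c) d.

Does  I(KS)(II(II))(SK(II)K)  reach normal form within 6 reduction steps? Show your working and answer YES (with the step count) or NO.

  start: I(KS)(II(II))(SK(II)K)
  [1] KS(II(II))(SK(II)K)
  [2] S(SK(II)K)
  [3] S(KK(IIK))
  [4] SK

Answer: YES — reaches normal form SK in 4 ≤ 6 steps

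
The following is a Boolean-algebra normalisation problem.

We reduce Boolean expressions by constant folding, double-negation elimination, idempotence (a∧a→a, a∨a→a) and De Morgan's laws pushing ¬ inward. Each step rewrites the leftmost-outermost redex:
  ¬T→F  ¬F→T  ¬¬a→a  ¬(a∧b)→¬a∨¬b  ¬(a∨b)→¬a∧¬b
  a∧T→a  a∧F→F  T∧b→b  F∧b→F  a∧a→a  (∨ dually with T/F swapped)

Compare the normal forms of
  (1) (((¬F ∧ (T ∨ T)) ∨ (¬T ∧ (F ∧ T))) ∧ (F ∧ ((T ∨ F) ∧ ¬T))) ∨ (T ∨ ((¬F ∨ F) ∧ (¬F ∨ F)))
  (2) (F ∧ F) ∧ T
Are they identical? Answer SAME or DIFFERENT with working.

Answer: DIFFERENT — A ⇓ T, B ⇓ F

Derivation:
Term A:
  start: (((¬F ∧ (T ∨ T)) ∨ (¬T ∧ (F ∧ T))) ∧ (F ∧ ((T ∨ F) ∧ ¬T))) ∨ (T ∨ ((¬F ∨ F) ∧ (¬F ∨ F)))
  [1] (((T ∧ (T ∨ T)) ∨ (¬T ∧ (F ∧ T))) ∧ (F ∧ ((T ∨ F) ∧ ¬T))) ∨ (T ∨ ((¬F ∨ F) ∧ (¬F ∨ F)))
  [2] (((T ∨ T) ∨ (¬T ∧ (F ∧ T))) ∧ (F ∧ ((T ∨ F) ∧ ¬T))) ∨ (T ∨ ((¬F ∨ F) ∧ (¬F ∨ F)))
  [3] ((T ∨ (¬T ∧ (F ∧ T))) ∧ (F ∧ ((T ∨ F) ∧ ¬T))) ∨ (T ∨ ((¬F ∨ F) ∧ (¬F ∨ F)))
  [4] (T ∧ (F ∧ ((T ∨ F) ∧ ¬T))) ∨ (T ∨ ((¬F ∨ F) ∧ (¬F ∨ F)))
  [5] (F ∧ ((T ∨ F) ∧ ¬T)) ∨ (T ∨ ((¬F ∨ F) ∧ (¬F ∨ F)))
  [6] F ∨ (T ∨ ((¬F ∨ F) ∧ (¬F ∨ F)))
  [7] T ∨ ((¬F ∨ F) ∧ (¬F ∨ F))
  [8] T

Term B:
  start: (F ∧ F) ∧ T
  [1] F ∧ F
  [2] F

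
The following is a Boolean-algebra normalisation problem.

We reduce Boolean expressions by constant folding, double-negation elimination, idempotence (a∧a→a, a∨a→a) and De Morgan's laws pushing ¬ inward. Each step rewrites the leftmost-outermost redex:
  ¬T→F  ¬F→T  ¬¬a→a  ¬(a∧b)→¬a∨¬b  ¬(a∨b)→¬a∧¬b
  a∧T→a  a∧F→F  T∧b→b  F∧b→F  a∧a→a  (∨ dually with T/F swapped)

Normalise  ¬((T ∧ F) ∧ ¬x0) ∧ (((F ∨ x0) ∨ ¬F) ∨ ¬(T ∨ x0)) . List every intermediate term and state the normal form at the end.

  start: ¬((T ∧ F) ∧ ¬x0) ∧ (((F ∨ x0) ∨ ¬F) ∨ ¬(T ∨ x0))
  →1  (¬(T ∧ F) ∨ ¬¬x0) ∧ (((F ∨ x0) ∨ ¬F) ∨ ¬(T ∨ x0))
  →2  ((¬T ∨ ¬F) ∨ ¬¬x0) ∧ (((F ∨ x0) ∨ ¬F) ∨ ¬(T ∨ x0))
  →3  ((F ∨ ¬F) ∨ ¬¬x0) ∧ (((F ∨ x0) ∨ ¬F) ∨ ¬(T ∨ x0))
  →4  (¬F ∨ ¬¬x0) ∧ (((F ∨ x0) ∨ ¬F) ∨ ¬(T ∨ x0))
  →5  (T ∨ ¬¬x0) ∧ (((F ∨ x0) ∨ ¬F) ∨ ¬(T ∨ x0))
  →6  T ∧ (((F ∨ x0) ∨ ¬F) ∨ ¬(T ∨ x0))
  →7  ((F ∨ x0) ∨ ¬F) ∨ ¬(T ∨ x0)
  →8  (x0 ∨ ¬F) ∨ ¬(T ∨ x0)
  →9  (x0 ∨ T) ∨ ¬(T ∨ x0)
  →10  T ∨ ¬(T ∨ x0)
  →11  T

Answer: normal form = T  (in 11 steps)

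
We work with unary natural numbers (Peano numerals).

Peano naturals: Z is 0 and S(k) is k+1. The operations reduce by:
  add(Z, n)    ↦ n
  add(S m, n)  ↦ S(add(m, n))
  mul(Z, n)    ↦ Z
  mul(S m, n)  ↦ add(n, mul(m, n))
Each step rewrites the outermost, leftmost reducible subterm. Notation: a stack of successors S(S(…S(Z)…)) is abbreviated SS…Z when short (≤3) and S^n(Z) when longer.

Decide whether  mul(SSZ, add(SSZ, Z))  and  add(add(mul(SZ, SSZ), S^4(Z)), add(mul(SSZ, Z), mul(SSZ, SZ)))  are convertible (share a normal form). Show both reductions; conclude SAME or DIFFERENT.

Term A:
  start: mul(SSZ, add(SSZ, Z))
  →1  add(add(SSZ, Z), mul(SZ, add(SSZ, Z)))
  →2  add(S(add(SZ, Z)), mul(SZ, add(SSZ, Z)))
  →3  S(add(add(SZ, Z), mul(SZ, add(SSZ, Z))))
  →4  S(add(S(add(Z, Z)), mul(SZ, add(SSZ, Z))))
  →5  S(S(add(add(Z, Z), mul(SZ, add(SSZ, Z)))))
  →6  S(S(add(Z, mul(SZ, add(SSZ, Z)))))
  →7  S(S(mul(SZ, add(SSZ, Z))))
  →8  S(S(add(add(SSZ, Z), mul(Z, add(SSZ, Z)))))
  →9  S(S(add(S(add(SZ, Z)), mul(Z, add(SSZ, Z)))))
  →10  S(S(S(add(add(SZ, Z), mul(Z, add(SSZ, Z))))))
  →11  S(S(S(add(S(add(Z, Z)), mul(Z, add(SSZ, Z))))))
  →12  S(S(S(S(add(add(Z, Z), mul(Z, add(SSZ, Z)))))))
  →13  S(S(S(S(add(Z, mul(Z, add(SSZ, Z)))))))
  →14  S(S(S(S(mul(Z, add(SSZ, Z))))))
  →15  S^4(Z)

Term B:
  start: add(add(mul(SZ, SSZ), S^4(Z)), add(mul(SSZ, Z), mul(SSZ, SZ)))
  →1  add(add(add(SSZ, mul(Z, SSZ)), S^4(Z)), add(mul(SSZ, Z), mul(SSZ, SZ)))
  →2  add(add(S(add(SZ, mul(Z, SSZ))), S^4(Z)), add(mul(SSZ, Z), mul(SSZ, SZ)))
  →3  add(S(add(add(SZ, mul(Z, SSZ)), S^4(Z))), add(mul(SSZ, Z), mul(SSZ, SZ)))
  →4  S(add(add(add(SZ, mul(Z, SSZ)), S^4(Z)), add(mul(SSZ, Z), mul(SSZ, SZ))))
  →5  S(add(add(S(add(Z, mul(Z, SSZ))), S^4(Z)), add(mul(SSZ, Z), mul(SSZ, SZ))))
  →6  S(add(S(add(add(Z, mul(Z, SSZ)), S^4(Z))), add(mul(SSZ, Z), mul(SSZ, SZ))))
  →7  S(S(add(add(add(Z, mul(Z, SSZ)), S^4(Z)), add(mul(SSZ, Z), mul(SSZ, SZ)))))
  →8  S(S(add(add(mul(Z, SSZ), S^4(Z)), add(mul(SSZ, Z), mul(SSZ, SZ)))))
  →9  S(S(add(add(Z, S^4(Z)), add(mul(SSZ, Z), mul(SSZ, SZ)))))
  →10  S(S(add(S^4(Z), add(mul(SSZ, Z), mul(SSZ, SZ)))))
  →11  S(S(S(add(SSSZ, add(mul(SSZ, Z), mul(SSZ, SZ))))))
  →12  S(S(S(S(add(SSZ, add(mul(SSZ, Z), mul(SSZ, SZ)))))))
  →13  S(S(S(S(S(add(SZ, add(mul(SSZ, Z), mul(SSZ, SZ))))))))
  →14  S(S(S(S(S(S(add(Z, add(mul(SSZ, Z), mul(SSZ, SZ)))))))))
  →15  S(S(S(S(S(S(add(mul(SSZ, Z), mul(SSZ, SZ))))))))
  →16  S(S(S(S(S(S(add(add(Z, mul(SZ, Z)), mul(SSZ, SZ))))))))
  →17  S(S(S(S(S(S(add(mul(SZ, Z), mul(SSZ, SZ))))))))
  →18  S(S(S(S(S(S(add(add(Z, mul(Z, Z)), mul(SSZ, SZ))))))))
  →19  S(S(S(S(S(S(add(mul(Z, Z), mul(SSZ, SZ))))))))
  →20  S(S(S(S(S(S(add(Z, mul(SSZ, SZ))))))))
  →21  S(S(S(S(S(S(mul(SSZ, SZ)))))))
  →22  S(S(S(S(S(S(add(SZ, mul(SZ, SZ))))))))
  →23  S(S(S(S(S(S(S(add(Z, mul(SZ, SZ)))))))))
  →24  S(S(S(S(S(S(S(mul(SZ, SZ))))))))
  →25  S(S(S(S(S(S(S(add(SZ, mul(Z, SZ)))))))))
  →26  S(S(S(S(S(S(S(S(add(Z, mul(Z, SZ))))))))))
  →27  S(S(S(S(S(S(S(S(mul(Z, SZ)))))))))
  →28  S^8(Z)

Answer: DIFFERENT — A ⇓ S^4(Z), B ⇓ S^8(Z)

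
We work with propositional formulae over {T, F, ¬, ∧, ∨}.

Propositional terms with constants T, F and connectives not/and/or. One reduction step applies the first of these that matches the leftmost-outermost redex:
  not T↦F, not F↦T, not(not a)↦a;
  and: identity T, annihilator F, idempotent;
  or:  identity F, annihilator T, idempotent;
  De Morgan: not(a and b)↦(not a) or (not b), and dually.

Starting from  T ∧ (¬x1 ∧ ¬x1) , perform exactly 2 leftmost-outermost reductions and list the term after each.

Answer: after 2 steps: ¬x1

Derivation:
  start: T ∧ (¬x1 ∧ ¬x1)
  [1] ¬x1 ∧ ¬x1
  [2] ¬x1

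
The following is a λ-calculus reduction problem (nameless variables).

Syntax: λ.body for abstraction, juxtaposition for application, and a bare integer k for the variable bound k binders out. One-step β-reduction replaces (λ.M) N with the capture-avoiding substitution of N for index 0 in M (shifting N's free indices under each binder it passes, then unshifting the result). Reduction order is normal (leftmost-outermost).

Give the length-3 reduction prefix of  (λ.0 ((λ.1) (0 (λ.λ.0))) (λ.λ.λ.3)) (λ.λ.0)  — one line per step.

Answer: after 3 steps: λ.λ.λ.λ.λ.0

Reduction:
  start: (λ.0 ((λ.1) (0 (λ.λ.0))) (λ.λ.λ.3)) (λ.λ.0)
  [1] (λ.λ.0) ((λ.λ.λ.0) ((λ.λ.0) (λ.λ.0))) (λ.λ.λ.λ.λ.0)
  [2] (λ.0) (λ.λ.λ.λ.λ.0)
  [3] λ.λ.λ.λ.λ.0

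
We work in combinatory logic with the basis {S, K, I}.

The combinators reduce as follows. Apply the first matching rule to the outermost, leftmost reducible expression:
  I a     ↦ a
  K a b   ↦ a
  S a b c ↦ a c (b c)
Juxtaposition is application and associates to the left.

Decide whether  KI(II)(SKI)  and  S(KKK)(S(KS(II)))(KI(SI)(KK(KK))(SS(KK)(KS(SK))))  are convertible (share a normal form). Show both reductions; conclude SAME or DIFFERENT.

Term A:
  start: KI(II)(SKI)
  [1] I(SKI)
  [2] SKI

Term B:
  start: S(KKK)(S(KS(II)))(KI(SI)(KK(KK))(SS(KK)(KS(SK))))
  [1] KKK(KI(SI)(KK(KK))(SS(KK)(KS(SK))))(S(KS(II))(KI(SI)(KK(KK))(SS(KK)(KS(SK)))))
  [2] K(KI(SI)(KK(KK))(SS(KK)(KS(SK))))(S(KS(II))(KI(SI)(KK(KK))(SS(KK)(KS(SK)))))
  [3] KI(SI)(KK(KK))(SS(KK)(KS(SK)))
  [4] I(KK(KK))(SS(KK)(KS(SK)))
  [5] KK(KK)(SS(KK)(KS(SK)))
  [6] K(SS(KK)(KS(SK)))
  [7] K(S(KS(SK))(KK(KS(SK))))
  [8] K(SS(KK(KS(SK))))
  [9] K(SSK)

Answer: DIFFERENT — A ⇓ SKI, B ⇓ K(SSK)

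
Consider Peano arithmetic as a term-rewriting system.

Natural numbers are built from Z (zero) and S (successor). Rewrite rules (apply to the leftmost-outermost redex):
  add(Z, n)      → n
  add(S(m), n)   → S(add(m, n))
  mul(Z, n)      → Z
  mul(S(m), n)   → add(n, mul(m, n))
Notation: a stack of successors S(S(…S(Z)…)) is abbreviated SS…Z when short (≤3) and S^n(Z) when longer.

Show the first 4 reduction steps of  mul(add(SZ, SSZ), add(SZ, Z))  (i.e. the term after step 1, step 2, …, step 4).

Answer: after 4 steps: S(add(add(Z, Z), mul(add(Z, SSZ), add(SZ, Z))))

Working:
  start: mul(add(SZ, SSZ), add(SZ, Z))
  [1] mul(S(add(Z, SSZ)), add(SZ, Z))
  [2] add(add(SZ, Z), mul(add(Z, SSZ), add(SZ, Z)))
  [3] add(S(add(Z, Z)), mul(add(Z, SSZ), add(SZ, Z)))
  [4] S(add(add(Z, Z), mul(add(Z, SSZ), add(SZ, Z))))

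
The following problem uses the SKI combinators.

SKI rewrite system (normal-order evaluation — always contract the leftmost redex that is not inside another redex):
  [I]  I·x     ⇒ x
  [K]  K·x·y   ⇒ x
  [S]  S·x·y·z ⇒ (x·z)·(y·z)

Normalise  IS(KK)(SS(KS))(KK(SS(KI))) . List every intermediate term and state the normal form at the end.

  start: IS(KK)(SS(KS))(KK(SS(KI)))
  step 1: S(KK)(SS(KS))(KK(SS(KI)))
  step 2: KK(KK(SS(KI)))(SS(KS)(KK(SS(KI))))
  step 3: K(SS(KS)(KK(SS(KI))))
  step 4: K(S(KK(SS(KI)))(KS(KK(SS(KI)))))
  step 5: K(SK(KS(KK(SS(KI)))))
  step 6: K(SKS)

Answer: normal form = K(SKS)  (in 6 steps)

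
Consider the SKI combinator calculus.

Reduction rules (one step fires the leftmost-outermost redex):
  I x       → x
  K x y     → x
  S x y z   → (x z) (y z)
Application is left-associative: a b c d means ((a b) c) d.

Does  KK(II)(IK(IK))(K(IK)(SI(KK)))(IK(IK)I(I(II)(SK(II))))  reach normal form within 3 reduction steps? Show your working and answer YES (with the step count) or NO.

  start: KK(II)(IK(IK))(K(IK)(SI(KK)))(IK(IK)I(I(II)(SK(II))))
  →1  K(IK(IK))(K(IK)(SI(KK)))(IK(IK)I(I(II)(SK(II))))
  →2  IK(IK)(IK(IK)I(I(II)(SK(II))))
  →3  K(IK)(IK(IK)I(I(II)(SK(II))))

Answer: NO — after 3 steps the term is K(IK)(IK(IK)I(I(II)(SK(II)))), not yet normal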